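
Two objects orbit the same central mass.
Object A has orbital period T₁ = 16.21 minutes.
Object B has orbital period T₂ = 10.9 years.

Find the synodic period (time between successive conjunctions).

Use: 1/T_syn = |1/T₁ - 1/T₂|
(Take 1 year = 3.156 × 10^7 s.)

Convert to SI: T₁ = 16.21 minutes = 972.6 s; T₂ = 10.9 years = 3.44004e+08 s.
T_syn = |T₁ · T₂ / (T₁ − T₂)|.
T_syn = |972.6 · 3.44004e+08 / (972.6 − 3.44004e+08)| s ≈ 972.6 s = 16.21 minutes.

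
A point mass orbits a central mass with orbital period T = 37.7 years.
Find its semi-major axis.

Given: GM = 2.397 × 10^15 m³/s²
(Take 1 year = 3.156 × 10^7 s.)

Convert to SI: T = 37.7 years = 1.18981e+09 s.
Invert Kepler's third law: a = (GM · T² / (4π²))^(1/3).
Substituting T = 1.18981e+09 s and GM = 2.397e+15 m³/s²:
a = (2.397e+15 · (1.18981e+09)² / (4π²))^(1/3) m
a ≈ 4.413e+10 m = 44.13 Gm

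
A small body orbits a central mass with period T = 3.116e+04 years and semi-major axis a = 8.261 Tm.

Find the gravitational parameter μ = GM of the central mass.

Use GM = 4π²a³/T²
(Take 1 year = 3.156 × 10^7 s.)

Convert to SI: T = 3.116e+04 years = 9.8341e+11 s; a = 8.261 Tm = 8.261e+12 m.
GM = 4π² · a³ / T².
GM = 4π² · (8.261e+12)³ / (9.8341e+11)² m³/s² ≈ 2.301e+16 m³/s² = 2.301 × 10^16 m³/s².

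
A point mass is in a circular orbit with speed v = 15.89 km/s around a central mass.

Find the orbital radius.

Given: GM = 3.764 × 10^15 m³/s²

Convert to SI: v = 15.89 km/s = 15890 m/s.
For a circular orbit, v² = GM / r, so r = GM / v².
r = 3.764e+15 / (15890)² m ≈ 1.491e+07 m = 14.91 Mm.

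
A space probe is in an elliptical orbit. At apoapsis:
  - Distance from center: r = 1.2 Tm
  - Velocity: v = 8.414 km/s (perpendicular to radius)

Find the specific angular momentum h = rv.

Convert to SI: r = 1.2 Tm = 1.2e+12 m; v = 8.414 km/s = 8414 m/s.
With v perpendicular to r, h = r · v.
h = 1.2e+12 · 8414 m²/s ≈ 1.01e+16 m²/s.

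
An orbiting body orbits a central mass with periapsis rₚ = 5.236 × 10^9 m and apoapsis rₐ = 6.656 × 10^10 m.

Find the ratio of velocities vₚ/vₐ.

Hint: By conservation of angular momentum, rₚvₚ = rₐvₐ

Conservation of angular momentum gives rₚvₚ = rₐvₐ, so vₚ/vₐ = rₐ/rₚ.
vₚ/vₐ = 6.656e+10 / 5.236e+09 ≈ 12.71.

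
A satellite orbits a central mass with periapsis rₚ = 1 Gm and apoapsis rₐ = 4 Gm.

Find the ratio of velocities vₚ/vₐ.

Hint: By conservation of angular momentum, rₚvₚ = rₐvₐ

Convert to SI: rₚ = 1 Gm = 1e+09 m; rₐ = 4 Gm = 4e+09 m.
Conservation of angular momentum gives rₚvₚ = rₐvₐ, so vₚ/vₐ = rₐ/rₚ.
vₚ/vₐ = 4e+09 / 1e+09 ≈ 4.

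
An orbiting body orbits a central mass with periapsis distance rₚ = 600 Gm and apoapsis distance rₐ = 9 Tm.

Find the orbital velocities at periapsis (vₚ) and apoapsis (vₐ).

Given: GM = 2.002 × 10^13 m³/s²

Convert to SI: rₚ = 600 Gm = 6e+11 m; rₐ = 9 Tm = 9e+12 m.
Use the vis-viva equation v² = GM(2/r − 1/a) with a = (rₚ + rₐ)/2 = (6e+11 + 9e+12)/2 = 4.8e+12 m.
vₚ = √(GM · (2/rₚ − 1/a)) = √(2.002e+13 · (2/6e+11 − 1/4.8e+12)) m/s ≈ 7.91 m/s = 7.91 m/s.
vₐ = √(GM · (2/rₐ − 1/a)) = √(2.002e+13 · (2/9e+12 − 1/4.8e+12)) m/s ≈ 0.5273 m/s = 0.5273 m/s.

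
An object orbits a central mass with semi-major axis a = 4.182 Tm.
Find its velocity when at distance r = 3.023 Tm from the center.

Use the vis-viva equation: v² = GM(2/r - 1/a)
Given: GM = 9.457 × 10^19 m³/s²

Convert to SI: a = 4.182 Tm = 4.182e+12 m; r = 3.023 Tm = 3.023e+12 m.
Vis-viva: v = √(GM · (2/r − 1/a)).
2/r − 1/a = 2/3.023e+12 − 1/4.182e+12 = 4.22474e-13 m⁻¹.
v = √(9.457e+19 · 4.22474e-13) m/s ≈ 6321 m/s = 6.321 km/s.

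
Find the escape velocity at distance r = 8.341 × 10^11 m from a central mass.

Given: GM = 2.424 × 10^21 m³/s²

Escape velocity comes from setting total energy to zero: ½v² − GM/r = 0 ⇒ v_esc = √(2GM / r).
v_esc = √(2 · 2.424e+21 / 8.341e+11) m/s ≈ 7.624e+04 m/s = 76.24 km/s.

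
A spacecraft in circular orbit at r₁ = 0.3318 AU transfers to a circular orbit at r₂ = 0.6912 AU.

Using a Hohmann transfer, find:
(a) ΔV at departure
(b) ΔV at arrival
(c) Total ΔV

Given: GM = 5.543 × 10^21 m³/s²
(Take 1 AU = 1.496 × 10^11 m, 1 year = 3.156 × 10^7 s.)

Convert to SI: r₁ = 0.3318 AU = 4.96373e+10 m; r₂ = 0.6912 AU = 1.03404e+11 m.
Transfer semi-major axis: a_t = (r₁ + r₂)/2 = (4.96373e+10 + 1.03404e+11)/2 = 7.65204e+10 m.
Circular speeds: v₁ = √(GM/r₁) = 334171 m/s, v₂ = √(GM/r₂) = 231529 m/s.
Transfer speeds (vis-viva v² = GM(2/r − 1/a_t)): v₁ᵗ = 388461 m/s, v₂ᵗ = 186475 m/s.
(a) ΔV₁ = |v₁ᵗ − v₁| ≈ 5.429e+04 m/s = 11.45 AU/year.
(b) ΔV₂ = |v₂ − v₂ᵗ| ≈ 4.505e+04 m/s = 9.505 AU/year.
(c) ΔV_total = ΔV₁ + ΔV₂ ≈ 9.934e+04 m/s = 20.96 AU/year.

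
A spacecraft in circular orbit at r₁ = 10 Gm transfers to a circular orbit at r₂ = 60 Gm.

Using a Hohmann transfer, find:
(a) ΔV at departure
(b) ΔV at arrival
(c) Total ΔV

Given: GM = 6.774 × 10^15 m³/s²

Convert to SI: r₁ = 10 Gm = 1e+10 m; r₂ = 60 Gm = 6e+10 m.
Transfer semi-major axis: a_t = (r₁ + r₂)/2 = (1e+10 + 6e+10)/2 = 3.5e+10 m.
Circular speeds: v₁ = √(GM/r₁) = 823.043 m/s, v₂ = √(GM/r₂) = 336.006 m/s.
Transfer speeds (vis-viva v² = GM(2/r − 1/a_t)): v₁ᵗ = 1077.62 m/s, v₂ᵗ = 179.603 m/s.
(a) ΔV₁ = |v₁ᵗ − v₁| ≈ 254.6 m/s = 254.6 m/s.
(b) ΔV₂ = |v₂ − v₂ᵗ| ≈ 156.4 m/s = 156.4 m/s.
(c) ΔV_total = ΔV₁ + ΔV₂ ≈ 411 m/s = 411 m/s.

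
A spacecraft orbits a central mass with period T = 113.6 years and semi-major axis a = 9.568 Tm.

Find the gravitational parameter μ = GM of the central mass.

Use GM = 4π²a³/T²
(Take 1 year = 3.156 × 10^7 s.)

Convert to SI: T = 113.6 years = 3.58522e+09 s; a = 9.568 Tm = 9.568e+12 m.
GM = 4π² · a³ / T².
GM = 4π² · (9.568e+12)³ / (3.58522e+09)² m³/s² ≈ 2.69e+21 m³/s² = 2.69 × 10^21 m³/s².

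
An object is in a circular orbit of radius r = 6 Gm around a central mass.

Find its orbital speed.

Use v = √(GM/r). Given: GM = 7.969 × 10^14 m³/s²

Convert to SI: r = 6 Gm = 6e+09 m.
For a circular orbit, gravity supplies the centripetal force, so v = √(GM / r).
v = √(7.969e+14 / 6e+09) m/s ≈ 364.4 m/s = 364.4 m/s.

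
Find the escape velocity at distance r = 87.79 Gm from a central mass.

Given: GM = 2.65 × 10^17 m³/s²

Convert to SI: r = 87.79 Gm = 8.779e+10 m.
Escape velocity comes from setting total energy to zero: ½v² − GM/r = 0 ⇒ v_esc = √(2GM / r).
v_esc = √(2 · 2.65e+17 / 8.779e+10) m/s ≈ 2457 m/s = 2.457 km/s.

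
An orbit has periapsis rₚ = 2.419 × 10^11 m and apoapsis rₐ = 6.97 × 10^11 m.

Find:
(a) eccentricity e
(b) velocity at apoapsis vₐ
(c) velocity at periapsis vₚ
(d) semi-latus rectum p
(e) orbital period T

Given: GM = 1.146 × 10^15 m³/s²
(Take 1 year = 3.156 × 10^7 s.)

(a) e = (rₐ − rₚ)/(rₐ + rₚ) = (6.97e+11 − 2.419e+11)/(6.97e+11 + 2.419e+11) ≈ 0.4847
(b) With a = (rₚ + rₐ)/2 = 4.6945e+11 m, vₐ = √(GM (2/rₐ − 1/a)) = √(1.146e+15 · (2/6.97e+11 − 1/4.6945e+11)) m/s ≈ 29.11 m/s
(c) With a = (rₚ + rₐ)/2 = 4.6945e+11 m, vₚ = √(GM (2/rₚ − 1/a)) = √(1.146e+15 · (2/2.419e+11 − 1/4.6945e+11)) m/s ≈ 83.87 m/s
(d) From a = (rₚ + rₐ)/2 = 4.6945e+11 m and e = (rₐ − rₚ)/(rₐ + rₚ) = 0.484716, p = a(1 − e²) = 4.6945e+11 · (1 − (0.484716)²) ≈ 3.592e+11 m
(e) With a = (rₚ + rₐ)/2 = 4.6945e+11 m, T = 2π √(a³/GM) = 2π √((4.6945e+11)³/1.146e+15) s ≈ 5.97e+10 s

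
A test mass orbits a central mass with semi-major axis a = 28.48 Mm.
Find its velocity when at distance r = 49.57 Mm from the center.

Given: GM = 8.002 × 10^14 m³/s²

Convert to SI: a = 28.48 Mm = 2.848e+07 m; r = 49.57 Mm = 4.957e+07 m.
Vis-viva: v = √(GM · (2/r − 1/a)).
2/r − 1/a = 2/4.957e+07 − 1/2.848e+07 = 5.23462e-09 m⁻¹.
v = √(8.002e+14 · 5.23462e-09) m/s ≈ 2047 m/s = 2.047 km/s.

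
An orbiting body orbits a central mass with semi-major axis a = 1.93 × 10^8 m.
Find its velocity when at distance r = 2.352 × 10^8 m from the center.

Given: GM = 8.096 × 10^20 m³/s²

Vis-viva: v = √(GM · (2/r − 1/a)).
2/r − 1/a = 2/2.352e+08 − 1/1.93e+08 = 3.32205e-09 m⁻¹.
v = √(8.096e+20 · 3.32205e-09) m/s ≈ 1.64e+06 m/s = 1640 km/s.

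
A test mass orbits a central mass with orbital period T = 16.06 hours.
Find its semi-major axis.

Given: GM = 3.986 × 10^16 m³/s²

Convert to SI: T = 16.06 hours = 57816 s.
Invert Kepler's third law: a = (GM · T² / (4π²))^(1/3).
Substituting T = 57816 s and GM = 3.986e+16 m³/s²:
a = (3.986e+16 · (57816)² / (4π²))^(1/3) m
a ≈ 1.5e+08 m = 150 Mm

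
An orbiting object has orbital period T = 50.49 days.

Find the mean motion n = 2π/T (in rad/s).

Convert to SI: T = 50.49 days = 4.36234e+06 s.
n = 2π / T.
n = 2π / 4.36234e+06 s ≈ 1.44e-06 rad/s.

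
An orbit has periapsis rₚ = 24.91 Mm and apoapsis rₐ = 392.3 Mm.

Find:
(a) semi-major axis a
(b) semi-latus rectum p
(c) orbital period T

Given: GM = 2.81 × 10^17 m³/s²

Convert to SI: rₚ = 24.91 Mm = 2.491e+07 m; rₐ = 392.3 Mm = 3.923e+08 m.
(a) a = (rₚ + rₐ)/2 = (2.491e+07 + 3.923e+08)/2 ≈ 2.086e+08 m
(b) From a = (rₚ + rₐ)/2 = 2.08605e+08 m and e = (rₐ − rₚ)/(rₐ + rₚ) = 0.880588, p = a(1 − e²) = 2.08605e+08 · (1 − (0.880588)²) ≈ 4.685e+07 m
(c) With a = (rₚ + rₐ)/2 = 2.08605e+08 m, T = 2π √(a³/GM) = 2π √((2.08605e+08)³/2.81e+17) s ≈ 3.571e+04 s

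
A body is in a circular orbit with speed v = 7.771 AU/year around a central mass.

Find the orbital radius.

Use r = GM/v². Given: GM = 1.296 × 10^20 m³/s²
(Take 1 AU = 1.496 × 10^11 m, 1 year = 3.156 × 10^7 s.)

Convert to SI: v = 7.771 AU/year = 36835.9 m/s.
For a circular orbit, v² = GM / r, so r = GM / v².
r = 1.296e+20 / (36835.9)² m ≈ 9.551e+10 m = 0.6385 AU.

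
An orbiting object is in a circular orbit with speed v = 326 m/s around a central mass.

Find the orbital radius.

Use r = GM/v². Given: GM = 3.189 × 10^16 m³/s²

For a circular orbit, v² = GM / r, so r = GM / v².
r = 3.189e+16 / (326)² m ≈ 3.001e+11 m = 300.1 Gm.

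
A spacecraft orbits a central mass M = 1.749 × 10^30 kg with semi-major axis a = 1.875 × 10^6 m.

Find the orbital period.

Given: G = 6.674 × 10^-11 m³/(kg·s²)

GM = G · M = 6.674e-11 · 1.749e+30 = 1.16728e+20 m³/s².
Kepler's third law: T = 2π √(a³ / GM).
Substituting a = 1.875e+06 m and GM = 1.16728e+20 m³/s²:
T = 2π √((1.875e+06)³ / 1.16728e+20) s
T ≈ 1.493 s = 1.493 seconds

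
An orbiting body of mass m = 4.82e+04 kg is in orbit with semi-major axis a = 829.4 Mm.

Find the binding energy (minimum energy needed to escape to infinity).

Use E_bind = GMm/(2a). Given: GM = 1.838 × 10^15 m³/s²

Convert to SI: a = 829.4 Mm = 8.294e+08 m.
Total orbital energy is E = −GMm/(2a); binding energy is E_bind = −E = GMm/(2a).
E_bind = 1.838e+15 · 4.82e+04 / (2 · 8.294e+08) J ≈ 5.341e+10 J = 53.41 GJ.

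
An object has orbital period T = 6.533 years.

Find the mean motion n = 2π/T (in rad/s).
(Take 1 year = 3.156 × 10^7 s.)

Convert to SI: T = 6.533 years = 2.06181e+08 s.
n = 2π / T.
n = 2π / 2.06181e+08 s ≈ 3.047e-08 rad/s.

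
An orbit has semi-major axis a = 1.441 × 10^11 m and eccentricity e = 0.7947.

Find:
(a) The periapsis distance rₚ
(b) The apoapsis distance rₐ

(a) rₚ = a(1 − e) = 1.441e+11 · (1 − 0.7947) = 1.441e+11 · 0.2053 ≈ 2.958e+10 m = 2.958 × 10^10 m.
(b) rₐ = a(1 + e) = 1.441e+11 · (1 + 0.7947) = 1.441e+11 · 1.7947 ≈ 2.586e+11 m = 2.586 × 10^11 m.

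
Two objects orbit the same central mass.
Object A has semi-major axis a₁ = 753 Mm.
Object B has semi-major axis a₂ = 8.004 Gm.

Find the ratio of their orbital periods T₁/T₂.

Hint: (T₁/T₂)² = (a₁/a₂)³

Convert to SI: a₁ = 753 Mm = 7.53e+08 m; a₂ = 8.004 Gm = 8.004e+09 m.
From Kepler's third law, (T₁/T₂)² = (a₁/a₂)³, so T₁/T₂ = (a₁/a₂)^(3/2).
a₁/a₂ = 7.53e+08 / 8.004e+09 = 0.094078.
T₁/T₂ = (0.094078)^(3/2) ≈ 0.02886.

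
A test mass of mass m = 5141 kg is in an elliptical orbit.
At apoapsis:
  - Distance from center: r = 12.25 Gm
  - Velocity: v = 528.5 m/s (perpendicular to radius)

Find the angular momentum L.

Convert to SI: r = 12.25 Gm = 1.225e+10 m.
Since v is perpendicular to r, L = m · v · r.
L = 5141 · 528.5 · 1.225e+10 kg·m²/s ≈ 3.328e+16 kg·m²/s.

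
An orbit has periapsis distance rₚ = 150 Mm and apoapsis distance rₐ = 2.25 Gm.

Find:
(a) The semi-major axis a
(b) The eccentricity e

Convert to SI: rₚ = 150 Mm = 1.5e+08 m; rₐ = 2.25 Gm = 2.25e+09 m.
(a) a = (rₚ + rₐ) / 2 = (1.5e+08 + 2.25e+09) / 2 ≈ 1.2e+09 m = 1.2 Gm.
(b) e = (rₐ − rₚ) / (rₐ + rₚ) = (2.25e+09 − 1.5e+08) / (2.25e+09 + 1.5e+08) ≈ 0.875.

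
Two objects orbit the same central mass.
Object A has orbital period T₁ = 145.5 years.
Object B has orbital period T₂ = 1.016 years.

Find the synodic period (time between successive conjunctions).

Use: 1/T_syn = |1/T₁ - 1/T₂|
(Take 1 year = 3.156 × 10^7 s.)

Convert to SI: T₁ = 145.5 years = 4.59198e+09 s; T₂ = 1.016 years = 3.2065e+07 s.
T_syn = |T₁ · T₂ / (T₁ − T₂)|.
T_syn = |4.59198e+09 · 3.2065e+07 / (4.59198e+09 − 3.2065e+07)| s ≈ 3.229e+07 s = 1.023 years.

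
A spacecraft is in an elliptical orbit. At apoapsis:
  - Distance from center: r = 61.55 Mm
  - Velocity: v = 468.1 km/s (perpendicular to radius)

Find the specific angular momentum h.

Convert to SI: r = 61.55 Mm = 6.155e+07 m; v = 468.1 km/s = 468100 m/s.
With v perpendicular to r, h = r · v.
h = 6.155e+07 · 468100 m²/s ≈ 2.881e+13 m²/s.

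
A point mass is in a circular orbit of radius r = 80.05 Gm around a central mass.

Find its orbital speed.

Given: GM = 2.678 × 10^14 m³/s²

Convert to SI: r = 80.05 Gm = 8.005e+10 m.
For a circular orbit, gravity supplies the centripetal force, so v = √(GM / r).
v = √(2.678e+14 / 8.005e+10) m/s ≈ 57.84 m/s = 57.84 m/s.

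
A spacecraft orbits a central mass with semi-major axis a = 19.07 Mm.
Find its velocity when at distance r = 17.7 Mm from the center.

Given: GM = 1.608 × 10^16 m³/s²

Convert to SI: a = 19.07 Mm = 1.907e+07 m; r = 17.7 Mm = 1.77e+07 m.
Vis-viva: v = √(GM · (2/r − 1/a)).
2/r − 1/a = 2/1.77e+07 − 1/1.907e+07 = 6.0556e-08 m⁻¹.
v = √(1.608e+16 · 6.0556e-08) m/s ≈ 3.12e+04 m/s = 31.2 km/s.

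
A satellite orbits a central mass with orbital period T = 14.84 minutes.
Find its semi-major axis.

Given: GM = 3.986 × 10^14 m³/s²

Convert to SI: T = 14.84 minutes = 890.4 s.
Invert Kepler's third law: a = (GM · T² / (4π²))^(1/3).
Substituting T = 890.4 s and GM = 3.986e+14 m³/s²:
a = (3.986e+14 · (890.4)² / (4π²))^(1/3) m
a ≈ 2e+06 m = 2 Mm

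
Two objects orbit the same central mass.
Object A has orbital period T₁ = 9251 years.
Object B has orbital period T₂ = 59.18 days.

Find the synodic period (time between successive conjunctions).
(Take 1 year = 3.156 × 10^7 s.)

Convert to SI: T₁ = 9251 years = 2.91962e+11 s; T₂ = 59.18 days = 5.11315e+06 s.
T_syn = |T₁ · T₂ / (T₁ − T₂)|.
T_syn = |2.91962e+11 · 5.11315e+06 / (2.91962e+11 − 5.11315e+06)| s ≈ 5.113e+06 s = 59.18 days.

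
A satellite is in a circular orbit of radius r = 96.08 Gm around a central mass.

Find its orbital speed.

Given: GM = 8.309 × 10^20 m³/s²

Convert to SI: r = 96.08 Gm = 9.608e+10 m.
For a circular orbit, gravity supplies the centripetal force, so v = √(GM / r).
v = √(8.309e+20 / 9.608e+10) m/s ≈ 9.299e+04 m/s = 92.99 km/s.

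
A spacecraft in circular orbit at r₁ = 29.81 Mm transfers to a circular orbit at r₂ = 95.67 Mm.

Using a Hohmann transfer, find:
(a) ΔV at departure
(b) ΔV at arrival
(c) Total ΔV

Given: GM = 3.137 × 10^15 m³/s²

Convert to SI: r₁ = 29.81 Mm = 2.981e+07 m; r₂ = 95.67 Mm = 9.567e+07 m.
Transfer semi-major axis: a_t = (r₁ + r₂)/2 = (2.981e+07 + 9.567e+07)/2 = 6.274e+07 m.
Circular speeds: v₁ = √(GM/r₁) = 10258.3 m/s, v₂ = √(GM/r₂) = 5726.24 m/s.
Transfer speeds (vis-viva v² = GM(2/r − 1/a_t)): v₁ᵗ = 12667.5 m/s, v₂ᵗ = 3947.1 m/s.
(a) ΔV₁ = |v₁ᵗ − v₁| ≈ 2409 m/s = 2.409 km/s.
(b) ΔV₂ = |v₂ − v₂ᵗ| ≈ 1779 m/s = 1.779 km/s.
(c) ΔV_total = ΔV₁ + ΔV₂ ≈ 4188 m/s = 4.188 km/s.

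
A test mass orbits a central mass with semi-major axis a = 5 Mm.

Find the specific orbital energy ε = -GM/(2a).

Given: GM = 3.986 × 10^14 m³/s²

Convert to SI: a = 5 Mm = 5e+06 m.
ε = −GM / (2a).
ε = −3.986e+14 / (2 · 5e+06) J/kg ≈ -3.986e+07 J/kg = -39.86 MJ/kg.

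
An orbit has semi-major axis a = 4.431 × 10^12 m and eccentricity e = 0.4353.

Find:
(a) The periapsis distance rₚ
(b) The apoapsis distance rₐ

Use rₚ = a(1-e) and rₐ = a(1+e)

(a) rₚ = a(1 − e) = 4.431e+12 · (1 − 0.4353) = 4.431e+12 · 0.5647 ≈ 2.502e+12 m = 2.502 × 10^12 m.
(b) rₐ = a(1 + e) = 4.431e+12 · (1 + 0.4353) = 4.431e+12 · 1.4353 ≈ 6.36e+12 m = 6.36 × 10^12 m.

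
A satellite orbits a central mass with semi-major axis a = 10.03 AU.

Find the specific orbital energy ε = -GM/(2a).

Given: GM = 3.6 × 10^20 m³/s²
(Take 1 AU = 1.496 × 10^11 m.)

Convert to SI: a = 10.03 AU = 1.50049e+12 m.
ε = −GM / (2a).
ε = −3.6e+20 / (2 · 1.50049e+12) J/kg ≈ -1.2e+08 J/kg = -120 MJ/kg.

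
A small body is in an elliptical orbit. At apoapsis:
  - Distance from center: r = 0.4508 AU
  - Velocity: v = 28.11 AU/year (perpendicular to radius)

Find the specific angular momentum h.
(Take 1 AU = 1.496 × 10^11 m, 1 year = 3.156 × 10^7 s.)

Convert to SI: r = 0.4508 AU = 6.74397e+10 m; v = 28.11 AU/year = 133246 m/s.
With v perpendicular to r, h = r · v.
h = 6.74397e+10 · 133246 m²/s ≈ 8.986e+15 m²/s.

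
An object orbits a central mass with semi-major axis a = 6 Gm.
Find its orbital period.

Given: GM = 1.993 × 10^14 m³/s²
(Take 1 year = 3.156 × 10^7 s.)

Convert to SI: a = 6 Gm = 6e+09 m.
Kepler's third law: T = 2π √(a³ / GM).
Substituting a = 6e+09 m and GM = 1.993e+14 m³/s²:
T = 2π √((6e+09)³ / 1.993e+14) s
T ≈ 2.068e+08 s = 6.554 years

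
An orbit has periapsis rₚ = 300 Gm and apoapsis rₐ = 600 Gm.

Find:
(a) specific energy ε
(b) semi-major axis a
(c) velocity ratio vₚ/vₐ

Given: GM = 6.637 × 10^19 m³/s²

Convert to SI: rₚ = 300 Gm = 3e+11 m; rₐ = 600 Gm = 6e+11 m.
(a) With a = (rₚ + rₐ)/2 = 4.5e+11 m, ε = −GM/(2a) = −6.637e+19/(2 · 4.5e+11) J/kg ≈ -7.374e+07 J/kg
(b) a = (rₚ + rₐ)/2 = (3e+11 + 6e+11)/2 ≈ 4.5e+11 m
(c) Conservation of angular momentum (rₚvₚ = rₐvₐ) gives vₚ/vₐ = rₐ/rₚ = 6e+11/3e+11 ≈ 2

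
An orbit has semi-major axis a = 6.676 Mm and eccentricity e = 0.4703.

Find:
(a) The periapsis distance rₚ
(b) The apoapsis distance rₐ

Convert to SI: a = 6.676 Mm = 6.676e+06 m.
(a) rₚ = a(1 − e) = 6.676e+06 · (1 − 0.4703) = 6.676e+06 · 0.5297 ≈ 3.536e+06 m = 3.536 Mm.
(b) rₐ = a(1 + e) = 6.676e+06 · (1 + 0.4703) = 6.676e+06 · 1.4703 ≈ 9.816e+06 m = 9.816 Mm.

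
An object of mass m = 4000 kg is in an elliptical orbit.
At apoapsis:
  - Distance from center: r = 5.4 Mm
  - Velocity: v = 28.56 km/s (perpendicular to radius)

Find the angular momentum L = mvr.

Convert to SI: r = 5.4 Mm = 5.4e+06 m; v = 28.56 km/s = 28560 m/s.
Since v is perpendicular to r, L = m · v · r.
L = 4000 · 28560 · 5.4e+06 kg·m²/s ≈ 6.169e+14 kg·m²/s.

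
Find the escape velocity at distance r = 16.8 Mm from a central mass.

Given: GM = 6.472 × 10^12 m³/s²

Convert to SI: r = 16.8 Mm = 1.68e+07 m.
Escape velocity comes from setting total energy to zero: ½v² − GM/r = 0 ⇒ v_esc = √(2GM / r).
v_esc = √(2 · 6.472e+12 / 1.68e+07) m/s ≈ 877.8 m/s = 877.8 m/s.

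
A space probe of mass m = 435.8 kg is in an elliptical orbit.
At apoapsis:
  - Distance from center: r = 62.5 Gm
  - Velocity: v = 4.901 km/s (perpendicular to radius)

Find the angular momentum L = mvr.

Convert to SI: r = 62.5 Gm = 6.25e+10 m; v = 4.901 km/s = 4901 m/s.
Since v is perpendicular to r, L = m · v · r.
L = 435.8 · 4901 · 6.25e+10 kg·m²/s ≈ 1.335e+17 kg·m²/s.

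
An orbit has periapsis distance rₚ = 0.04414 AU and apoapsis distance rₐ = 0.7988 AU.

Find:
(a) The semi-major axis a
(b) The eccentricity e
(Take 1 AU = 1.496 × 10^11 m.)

Convert to SI: rₚ = 0.04414 AU = 6.60334e+09 m; rₐ = 0.7988 AU = 1.195e+11 m.
(a) a = (rₚ + rₐ) / 2 = (6.60334e+09 + 1.195e+11) / 2 ≈ 6.305e+10 m = 0.4215 AU.
(b) e = (rₐ − rₚ) / (rₐ + rₚ) = (1.195e+11 − 6.60334e+09) / (1.195e+11 + 6.60334e+09) ≈ 0.8953.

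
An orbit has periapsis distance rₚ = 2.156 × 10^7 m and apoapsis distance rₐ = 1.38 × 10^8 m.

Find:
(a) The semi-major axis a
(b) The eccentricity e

(a) a = (rₚ + rₐ) / 2 = (2.156e+07 + 1.38e+08) / 2 ≈ 7.978e+07 m = 7.978 × 10^7 m.
(b) e = (rₐ − rₚ) / (rₐ + rₚ) = (1.38e+08 − 2.156e+07) / (1.38e+08 + 2.156e+07) ≈ 0.7298.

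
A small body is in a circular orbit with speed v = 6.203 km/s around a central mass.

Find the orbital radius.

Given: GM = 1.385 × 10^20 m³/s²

Convert to SI: v = 6.203 km/s = 6203 m/s.
For a circular orbit, v² = GM / r, so r = GM / v².
r = 1.385e+20 / (6203)² m ≈ 3.6e+12 m = 3.6 × 10^12 m.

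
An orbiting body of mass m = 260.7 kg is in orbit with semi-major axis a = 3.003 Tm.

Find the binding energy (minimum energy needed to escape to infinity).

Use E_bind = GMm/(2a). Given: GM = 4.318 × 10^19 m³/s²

Convert to SI: a = 3.003 Tm = 3.003e+12 m.
Total orbital energy is E = −GMm/(2a); binding energy is E_bind = −E = GMm/(2a).
E_bind = 4.318e+19 · 260.7 / (2 · 3.003e+12) J ≈ 1.874e+09 J = 1.874 GJ.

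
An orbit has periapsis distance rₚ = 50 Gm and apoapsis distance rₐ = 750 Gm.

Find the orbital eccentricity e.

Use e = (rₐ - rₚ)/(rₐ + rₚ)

Convert to SI: rₚ = 50 Gm = 5e+10 m; rₐ = 750 Gm = 7.5e+11 m.
e = (rₐ − rₚ) / (rₐ + rₚ).
e = (7.5e+11 − 5e+10) / (7.5e+11 + 5e+10) = 7e+11 / 8e+11 ≈ 0.875.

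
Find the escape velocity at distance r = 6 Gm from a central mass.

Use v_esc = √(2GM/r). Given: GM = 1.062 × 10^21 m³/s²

Convert to SI: r = 6 Gm = 6e+09 m.
Escape velocity comes from setting total energy to zero: ½v² − GM/r = 0 ⇒ v_esc = √(2GM / r).
v_esc = √(2 · 1.062e+21 / 6e+09) m/s ≈ 5.95e+05 m/s = 595 km/s.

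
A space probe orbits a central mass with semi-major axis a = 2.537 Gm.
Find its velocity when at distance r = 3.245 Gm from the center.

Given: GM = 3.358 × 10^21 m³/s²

Convert to SI: a = 2.537 Gm = 2.537e+09 m; r = 3.245 Gm = 3.245e+09 m.
Vis-viva: v = √(GM · (2/r − 1/a)).
2/r − 1/a = 2/3.245e+09 − 1/2.537e+09 = 2.22166e-10 m⁻¹.
v = √(3.358e+21 · 2.22166e-10) m/s ≈ 8.637e+05 m/s = 863.7 km/s.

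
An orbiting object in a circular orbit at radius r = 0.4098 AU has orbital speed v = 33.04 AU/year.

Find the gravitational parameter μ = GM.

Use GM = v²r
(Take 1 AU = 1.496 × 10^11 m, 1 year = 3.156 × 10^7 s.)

Convert to SI: r = 0.4098 AU = 6.13061e+10 m; v = 33.04 AU/year = 156615 m/s.
For a circular orbit v² = GM/r, so GM = v² · r.
GM = (156615)² · 6.13061e+10 m³/s² ≈ 1.504e+21 m³/s² = 1.504 × 10^21 m³/s².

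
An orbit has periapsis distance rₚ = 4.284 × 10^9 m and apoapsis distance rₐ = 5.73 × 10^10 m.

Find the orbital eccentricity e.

e = (rₐ − rₚ) / (rₐ + rₚ).
e = (5.73e+10 − 4.284e+09) / (5.73e+10 + 4.284e+09) = 5.3016e+10 / 6.1584e+10 ≈ 0.8609.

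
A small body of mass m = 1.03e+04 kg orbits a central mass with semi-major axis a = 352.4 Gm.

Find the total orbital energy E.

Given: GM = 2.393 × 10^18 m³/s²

Convert to SI: a = 352.4 Gm = 3.524e+11 m.
E = −GMm / (2a).
E = −2.393e+18 · 1.03e+04 / (2 · 3.524e+11) J ≈ -3.497e+10 J = -34.97 GJ.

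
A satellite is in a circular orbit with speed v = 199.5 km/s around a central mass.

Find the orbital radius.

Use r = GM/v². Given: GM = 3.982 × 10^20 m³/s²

Convert to SI: v = 199.5 km/s = 199500 m/s.
For a circular orbit, v² = GM / r, so r = GM / v².
r = 3.982e+20 / (199500)² m ≈ 1e+10 m = 10 Gm.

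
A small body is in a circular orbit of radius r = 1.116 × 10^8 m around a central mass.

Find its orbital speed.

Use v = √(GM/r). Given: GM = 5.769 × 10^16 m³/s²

For a circular orbit, gravity supplies the centripetal force, so v = √(GM / r).
v = √(5.769e+16 / 1.116e+08) m/s ≈ 2.274e+04 m/s = 22.74 km/s.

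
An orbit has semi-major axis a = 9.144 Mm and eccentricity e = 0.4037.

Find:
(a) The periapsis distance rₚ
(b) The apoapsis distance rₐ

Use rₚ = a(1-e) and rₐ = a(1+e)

Convert to SI: a = 9.144 Mm = 9.144e+06 m.
(a) rₚ = a(1 − e) = 9.144e+06 · (1 − 0.4037) = 9.144e+06 · 0.5963 ≈ 5.453e+06 m = 5.453 Mm.
(b) rₐ = a(1 + e) = 9.144e+06 · (1 + 0.4037) = 9.144e+06 · 1.4037 ≈ 1.284e+07 m = 12.84 Mm.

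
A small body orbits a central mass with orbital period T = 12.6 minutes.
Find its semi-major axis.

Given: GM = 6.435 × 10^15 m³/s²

Convert to SI: T = 12.6 minutes = 756 s.
Invert Kepler's third law: a = (GM · T² / (4π²))^(1/3).
Substituting T = 756 s and GM = 6.435e+15 m³/s²:
a = (6.435e+15 · (756)² / (4π²))^(1/3) m
a ≈ 4.533e+06 m = 4.533 × 10^6 m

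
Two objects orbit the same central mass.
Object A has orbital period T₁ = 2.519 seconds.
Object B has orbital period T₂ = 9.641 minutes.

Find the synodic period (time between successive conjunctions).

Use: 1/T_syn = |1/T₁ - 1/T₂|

Convert to SI: T₂ = 9.641 minutes = 578.46 s.
T_syn = |T₁ · T₂ / (T₁ − T₂)|.
T_syn = |2.519 · 578.46 / (2.519 − 578.46)| s ≈ 2.53 s = 2.53 seconds.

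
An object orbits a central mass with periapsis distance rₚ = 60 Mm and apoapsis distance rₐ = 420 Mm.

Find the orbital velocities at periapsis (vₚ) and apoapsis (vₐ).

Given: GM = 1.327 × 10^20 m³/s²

Convert to SI: rₚ = 60 Mm = 6e+07 m; rₐ = 420 Mm = 4.2e+08 m.
Use the vis-viva equation v² = GM(2/r − 1/a) with a = (rₚ + rₐ)/2 = (6e+07 + 4.2e+08)/2 = 2.4e+08 m.
vₚ = √(GM · (2/rₚ − 1/a)) = √(1.327e+20 · (2/6e+07 − 1/2.4e+08)) m/s ≈ 1.967e+06 m/s = 1967 km/s.
vₐ = √(GM · (2/rₐ − 1/a)) = √(1.327e+20 · (2/4.2e+08 − 1/2.4e+08)) m/s ≈ 2.81e+05 m/s = 281 km/s.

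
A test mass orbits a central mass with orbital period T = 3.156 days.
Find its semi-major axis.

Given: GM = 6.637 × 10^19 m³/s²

Convert to SI: T = 3.156 days = 272678 s.
Invert Kepler's third law: a = (GM · T² / (4π²))^(1/3).
Substituting T = 272678 s and GM = 6.637e+19 m³/s²:
a = (6.637e+19 · (272678)² / (4π²))^(1/3) m
a ≈ 5e+09 m = 5 Gm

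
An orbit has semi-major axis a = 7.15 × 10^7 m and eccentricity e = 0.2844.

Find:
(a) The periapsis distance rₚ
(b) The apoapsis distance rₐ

(a) rₚ = a(1 − e) = 7.15e+07 · (1 − 0.2844) = 7.15e+07 · 0.7156 ≈ 5.117e+07 m = 5.117 × 10^7 m.
(b) rₐ = a(1 + e) = 7.15e+07 · (1 + 0.2844) = 7.15e+07 · 1.2844 ≈ 9.183e+07 m = 9.183 × 10^7 m.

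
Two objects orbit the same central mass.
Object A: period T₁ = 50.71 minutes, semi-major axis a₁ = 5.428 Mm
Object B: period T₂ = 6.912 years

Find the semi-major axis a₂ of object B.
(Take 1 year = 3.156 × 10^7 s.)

Convert to SI: T₁ = 50.71 minutes = 3042.6 s; a₁ = 5.428 Mm = 5.428e+06 m; T₂ = 6.912 years = 2.18143e+08 s.
Kepler's third law: (T₁/T₂)² = (a₁/a₂)³ ⇒ a₂ = a₁ · (T₂/T₁)^(2/3).
T₂/T₁ = 2.18143e+08 / 3042.6 = 71696.2.
a₂ = 5.428e+06 · (71696.2)^(2/3) m ≈ 9.368e+09 m = 9.368 Gm.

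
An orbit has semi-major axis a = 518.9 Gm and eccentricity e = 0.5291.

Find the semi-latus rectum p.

Convert to SI: a = 518.9 Gm = 5.189e+11 m.
p = a (1 − e²).
p = 5.189e+11 · (1 − (0.5291)²) = 5.189e+11 · 0.720053 ≈ 3.736e+11 m = 373.6 Gm.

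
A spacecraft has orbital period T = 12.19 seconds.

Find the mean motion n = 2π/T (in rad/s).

n = 2π / T.
n = 2π / 12.19 s ≈ 0.5154 rad/s.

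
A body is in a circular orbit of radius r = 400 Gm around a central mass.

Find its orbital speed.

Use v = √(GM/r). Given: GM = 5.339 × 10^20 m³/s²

Convert to SI: r = 400 Gm = 4e+11 m.
For a circular orbit, gravity supplies the centripetal force, so v = √(GM / r).
v = √(5.339e+20 / 4e+11) m/s ≈ 3.653e+04 m/s = 36.53 km/s.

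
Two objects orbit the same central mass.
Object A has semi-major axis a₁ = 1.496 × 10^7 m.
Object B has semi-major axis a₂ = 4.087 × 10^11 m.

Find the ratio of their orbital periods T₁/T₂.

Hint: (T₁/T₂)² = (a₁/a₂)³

From Kepler's third law, (T₁/T₂)² = (a₁/a₂)³, so T₁/T₂ = (a₁/a₂)^(3/2).
a₁/a₂ = 1.496e+07 / 4.087e+11 = 3.66039e-05.
T₁/T₂ = (3.66039e-05)^(3/2) ≈ 2.215e-07.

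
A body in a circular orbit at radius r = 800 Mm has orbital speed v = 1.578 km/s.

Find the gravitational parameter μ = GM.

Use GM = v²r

Convert to SI: r = 800 Mm = 8e+08 m; v = 1.578 km/s = 1578 m/s.
For a circular orbit v² = GM/r, so GM = v² · r.
GM = (1578)² · 8e+08 m³/s² ≈ 1.992e+15 m³/s² = 1.992 × 10^15 m³/s².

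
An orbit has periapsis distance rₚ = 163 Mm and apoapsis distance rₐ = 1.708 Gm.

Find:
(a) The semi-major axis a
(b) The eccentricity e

Convert to SI: rₚ = 163 Mm = 1.63e+08 m; rₐ = 1.708 Gm = 1.708e+09 m.
(a) a = (rₚ + rₐ) / 2 = (1.63e+08 + 1.708e+09) / 2 ≈ 9.355e+08 m = 935.5 Mm.
(b) e = (rₐ − rₚ) / (rₐ + rₚ) = (1.708e+09 − 1.63e+08) / (1.708e+09 + 1.63e+08) ≈ 0.8258.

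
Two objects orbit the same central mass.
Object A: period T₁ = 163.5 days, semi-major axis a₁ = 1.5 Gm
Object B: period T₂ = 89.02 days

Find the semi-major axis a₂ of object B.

Convert to SI: T₁ = 163.5 days = 1.41264e+07 s; a₁ = 1.5 Gm = 1.5e+09 m; T₂ = 89.02 days = 7.69133e+06 s.
Kepler's third law: (T₁/T₂)² = (a₁/a₂)³ ⇒ a₂ = a₁ · (T₂/T₁)^(2/3).
T₂/T₁ = 7.69133e+06 / 1.41264e+07 = 0.544465.
a₂ = 1.5e+09 · (0.544465)^(2/3) m ≈ 1e+09 m = 1 Gm.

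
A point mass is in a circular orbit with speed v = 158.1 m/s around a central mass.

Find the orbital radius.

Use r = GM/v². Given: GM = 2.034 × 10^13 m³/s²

For a circular orbit, v² = GM / r, so r = GM / v².
r = 2.034e+13 / (158.1)² m ≈ 8.137e+08 m = 8.137 × 10^8 m.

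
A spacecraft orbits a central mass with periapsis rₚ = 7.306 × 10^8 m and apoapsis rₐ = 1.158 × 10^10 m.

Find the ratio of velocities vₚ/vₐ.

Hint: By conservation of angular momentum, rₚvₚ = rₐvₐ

Conservation of angular momentum gives rₚvₚ = rₐvₐ, so vₚ/vₐ = rₐ/rₚ.
vₚ/vₐ = 1.158e+10 / 7.306e+08 ≈ 15.85.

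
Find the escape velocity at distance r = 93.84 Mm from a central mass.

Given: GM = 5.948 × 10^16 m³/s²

Convert to SI: r = 93.84 Mm = 9.384e+07 m.
Escape velocity comes from setting total energy to zero: ½v² − GM/r = 0 ⇒ v_esc = √(2GM / r).
v_esc = √(2 · 5.948e+16 / 9.384e+07) m/s ≈ 3.56e+04 m/s = 35.6 km/s.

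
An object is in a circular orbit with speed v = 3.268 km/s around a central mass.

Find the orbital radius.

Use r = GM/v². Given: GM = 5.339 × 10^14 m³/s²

Convert to SI: v = 3.268 km/s = 3268 m/s.
For a circular orbit, v² = GM / r, so r = GM / v².
r = 5.339e+14 / (3268)² m ≈ 4.999e+07 m = 49.99 Mm.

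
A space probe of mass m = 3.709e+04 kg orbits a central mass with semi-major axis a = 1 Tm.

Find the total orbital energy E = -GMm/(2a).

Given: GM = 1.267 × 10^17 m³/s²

Convert to SI: a = 1 Tm = 1e+12 m.
E = −GMm / (2a).
E = −1.267e+17 · 3.709e+04 / (2 · 1e+12) J ≈ -2.35e+09 J = -2.35 GJ.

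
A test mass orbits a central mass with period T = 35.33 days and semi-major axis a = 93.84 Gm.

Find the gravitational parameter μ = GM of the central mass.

Convert to SI: T = 35.33 days = 3.05251e+06 s; a = 93.84 Gm = 9.384e+10 m.
GM = 4π² · a³ / T².
GM = 4π² · (9.384e+10)³ / (3.05251e+06)² m³/s² ≈ 3.501e+21 m³/s² = 3.501 × 10^21 m³/s².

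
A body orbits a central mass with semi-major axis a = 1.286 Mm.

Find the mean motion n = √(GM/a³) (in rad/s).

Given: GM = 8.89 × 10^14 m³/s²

Convert to SI: a = 1.286 Mm = 1.286e+06 m.
n = √(GM / a³).
n = √(8.89e+14 / (1.286e+06)³) rad/s ≈ 0.02045 rad/s.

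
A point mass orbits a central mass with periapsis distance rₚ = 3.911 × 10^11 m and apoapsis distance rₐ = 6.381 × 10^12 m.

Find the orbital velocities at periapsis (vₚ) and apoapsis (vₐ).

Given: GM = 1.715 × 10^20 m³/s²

Use the vis-viva equation v² = GM(2/r − 1/a) with a = (rₚ + rₐ)/2 = (3.911e+11 + 6.381e+12)/2 = 3.38605e+12 m.
vₚ = √(GM · (2/rₚ − 1/a)) = √(1.715e+20 · (2/3.911e+11 − 1/3.38605e+12)) m/s ≈ 2.875e+04 m/s = 28.75 km/s.
vₐ = √(GM · (2/rₐ − 1/a)) = √(1.715e+20 · (2/6.381e+12 − 1/3.38605e+12)) m/s ≈ 1762 m/s = 1.762 km/s.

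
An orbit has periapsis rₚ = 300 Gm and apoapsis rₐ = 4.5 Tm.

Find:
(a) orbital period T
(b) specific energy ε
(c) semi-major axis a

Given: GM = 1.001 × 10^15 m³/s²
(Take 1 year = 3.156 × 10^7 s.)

Convert to SI: rₚ = 300 Gm = 3e+11 m; rₐ = 4.5 Tm = 4.5e+12 m.
(a) With a = (rₚ + rₐ)/2 = 2.4e+12 m, T = 2π √(a³/GM) = 2π √((2.4e+12)³/1.001e+15) s ≈ 7.384e+11 s
(b) With a = (rₚ + rₐ)/2 = 2.4e+12 m, ε = −GM/(2a) = −1.001e+15/(2 · 2.4e+12) J/kg ≈ -208.5 J/kg
(c) a = (rₚ + rₐ)/2 = (3e+11 + 4.5e+12)/2 ≈ 2.4e+12 m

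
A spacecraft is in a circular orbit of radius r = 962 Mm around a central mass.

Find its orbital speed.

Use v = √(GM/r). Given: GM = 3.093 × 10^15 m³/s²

Convert to SI: r = 962 Mm = 9.62e+08 m.
For a circular orbit, gravity supplies the centripetal force, so v = √(GM / r).
v = √(3.093e+15 / 9.62e+08) m/s ≈ 1793 m/s = 1.793 km/s.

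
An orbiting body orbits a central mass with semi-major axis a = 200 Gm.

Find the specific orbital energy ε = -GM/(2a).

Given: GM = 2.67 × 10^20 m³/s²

Convert to SI: a = 200 Gm = 2e+11 m.
ε = −GM / (2a).
ε = −2.67e+20 / (2 · 2e+11) J/kg ≈ -6.675e+08 J/kg = -667.5 MJ/kg.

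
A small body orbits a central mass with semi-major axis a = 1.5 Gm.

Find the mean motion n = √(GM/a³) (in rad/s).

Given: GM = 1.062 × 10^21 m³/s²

Convert to SI: a = 1.5 Gm = 1.5e+09 m.
n = √(GM / a³).
n = √(1.062e+21 / (1.5e+09)³) rad/s ≈ 0.000561 rad/s.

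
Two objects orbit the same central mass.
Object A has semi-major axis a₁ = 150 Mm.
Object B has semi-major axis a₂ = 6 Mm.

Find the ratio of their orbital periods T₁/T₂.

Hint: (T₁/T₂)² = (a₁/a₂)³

Convert to SI: a₁ = 150 Mm = 1.5e+08 m; a₂ = 6 Mm = 6e+06 m.
From Kepler's third law, (T₁/T₂)² = (a₁/a₂)³, so T₁/T₂ = (a₁/a₂)^(3/2).
a₁/a₂ = 1.5e+08 / 6e+06 = 25.
T₁/T₂ = (25)^(3/2) ≈ 125.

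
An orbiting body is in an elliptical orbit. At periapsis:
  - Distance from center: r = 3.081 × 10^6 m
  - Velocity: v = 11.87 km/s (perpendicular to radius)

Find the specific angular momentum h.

Convert to SI: v = 11.87 km/s = 11870 m/s.
With v perpendicular to r, h = r · v.
h = 3.081e+06 · 11870 m²/s ≈ 3.657e+10 m²/s.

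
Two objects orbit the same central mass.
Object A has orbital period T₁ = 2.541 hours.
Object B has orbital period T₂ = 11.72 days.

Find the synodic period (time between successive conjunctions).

Convert to SI: T₁ = 2.541 hours = 9147.6 s; T₂ = 11.72 days = 1.01261e+06 s.
T_syn = |T₁ · T₂ / (T₁ − T₂)|.
T_syn = |9147.6 · 1.01261e+06 / (9147.6 − 1.01261e+06)| s ≈ 9231 s = 2.564 hours.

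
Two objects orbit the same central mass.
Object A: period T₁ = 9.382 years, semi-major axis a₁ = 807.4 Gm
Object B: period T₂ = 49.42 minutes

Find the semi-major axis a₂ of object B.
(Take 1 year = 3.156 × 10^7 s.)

Convert to SI: T₁ = 9.382 years = 2.96096e+08 s; a₁ = 807.4 Gm = 8.074e+11 m; T₂ = 49.42 minutes = 2965.2 s.
Kepler's third law: (T₁/T₂)² = (a₁/a₂)³ ⇒ a₂ = a₁ · (T₂/T₁)^(2/3).
T₂/T₁ = 2965.2 / 2.96096e+08 = 1.00143e-05.
a₂ = 8.074e+11 · (1.00143e-05)^(2/3) m ≈ 3.751e+08 m = 375.1 Mm.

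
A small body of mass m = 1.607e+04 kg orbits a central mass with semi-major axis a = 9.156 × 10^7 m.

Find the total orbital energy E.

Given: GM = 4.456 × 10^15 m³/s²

E = −GMm / (2a).
E = −4.456e+15 · 1.607e+04 / (2 · 9.156e+07) J ≈ -3.91e+11 J = -391 GJ.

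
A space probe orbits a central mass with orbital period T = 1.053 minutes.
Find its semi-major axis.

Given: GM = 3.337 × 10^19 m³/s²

Convert to SI: T = 1.053 minutes = 63.18 s.
Invert Kepler's third law: a = (GM · T² / (4π²))^(1/3).
Substituting T = 63.18 s and GM = 3.337e+19 m³/s²:
a = (3.337e+19 · (63.18)² / (4π²))^(1/3) m
a ≈ 1.5e+07 m = 15 Mm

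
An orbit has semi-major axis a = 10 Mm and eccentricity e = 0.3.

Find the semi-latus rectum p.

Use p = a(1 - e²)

Convert to SI: a = 10 Mm = 1e+07 m.
p = a (1 − e²).
p = 1e+07 · (1 − (0.3)²) = 1e+07 · 0.91 ≈ 9.1e+06 m = 9.1 Mm.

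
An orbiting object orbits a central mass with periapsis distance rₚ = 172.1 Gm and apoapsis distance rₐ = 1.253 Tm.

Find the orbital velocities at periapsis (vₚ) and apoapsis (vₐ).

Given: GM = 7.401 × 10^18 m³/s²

Convert to SI: rₚ = 172.1 Gm = 1.721e+11 m; rₐ = 1.253 Tm = 1.253e+12 m.
Use the vis-viva equation v² = GM(2/r − 1/a) with a = (rₚ + rₐ)/2 = (1.721e+11 + 1.253e+12)/2 = 7.1255e+11 m.
vₚ = √(GM · (2/rₚ − 1/a)) = √(7.401e+18 · (2/1.721e+11 − 1/7.1255e+11)) m/s ≈ 8696 m/s = 8.696 km/s.
vₐ = √(GM · (2/rₐ − 1/a)) = √(7.401e+18 · (2/1.253e+12 − 1/7.1255e+11)) m/s ≈ 1194 m/s = 1.194 km/s.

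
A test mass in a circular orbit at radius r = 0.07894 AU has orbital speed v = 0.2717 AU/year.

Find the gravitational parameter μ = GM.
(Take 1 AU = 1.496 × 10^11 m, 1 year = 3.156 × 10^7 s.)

Convert to SI: r = 0.07894 AU = 1.18094e+10 m; v = 0.2717 AU/year = 1287.91 m/s.
For a circular orbit v² = GM/r, so GM = v² · r.
GM = (1287.91)² · 1.18094e+10 m³/s² ≈ 1.959e+16 m³/s² = 1.959 × 10^16 m³/s².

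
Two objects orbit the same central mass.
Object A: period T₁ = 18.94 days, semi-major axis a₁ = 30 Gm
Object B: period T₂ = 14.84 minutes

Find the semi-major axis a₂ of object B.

Convert to SI: T₁ = 18.94 days = 1.63642e+06 s; a₁ = 30 Gm = 3e+10 m; T₂ = 14.84 minutes = 890.4 s.
Kepler's third law: (T₁/T₂)² = (a₁/a₂)³ ⇒ a₂ = a₁ · (T₂/T₁)^(2/3).
T₂/T₁ = 890.4 / 1.63642e+06 = 0.000544116.
a₂ = 3e+10 · (0.000544116)^(2/3) m ≈ 1.999e+08 m = 199.9 Mm.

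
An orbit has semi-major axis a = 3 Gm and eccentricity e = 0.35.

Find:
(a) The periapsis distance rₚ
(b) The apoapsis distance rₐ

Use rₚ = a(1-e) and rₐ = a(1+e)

Convert to SI: a = 3 Gm = 3e+09 m.
(a) rₚ = a(1 − e) = 3e+09 · (1 − 0.35) = 3e+09 · 0.65 ≈ 1.95e+09 m = 1.95 Gm.
(b) rₐ = a(1 + e) = 3e+09 · (1 + 0.35) = 3e+09 · 1.35 ≈ 4.05e+09 m = 4.05 Gm.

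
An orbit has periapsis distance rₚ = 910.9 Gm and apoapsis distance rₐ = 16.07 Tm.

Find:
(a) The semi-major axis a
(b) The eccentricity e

Convert to SI: rₚ = 910.9 Gm = 9.109e+11 m; rₐ = 16.07 Tm = 1.607e+13 m.
(a) a = (rₚ + rₐ) / 2 = (9.109e+11 + 1.607e+13) / 2 ≈ 8.49e+12 m = 8.49 Tm.
(b) e = (rₐ − rₚ) / (rₐ + rₚ) = (1.607e+13 − 9.109e+11) / (1.607e+13 + 9.109e+11) ≈ 0.8927.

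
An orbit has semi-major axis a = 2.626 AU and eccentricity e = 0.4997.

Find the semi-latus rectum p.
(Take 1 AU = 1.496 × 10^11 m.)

Convert to SI: a = 2.626 AU = 3.9285e+11 m.
p = a (1 − e²).
p = 3.9285e+11 · (1 − (0.4997)²) = 3.9285e+11 · 0.7503 ≈ 2.948e+11 m = 1.97 AU.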